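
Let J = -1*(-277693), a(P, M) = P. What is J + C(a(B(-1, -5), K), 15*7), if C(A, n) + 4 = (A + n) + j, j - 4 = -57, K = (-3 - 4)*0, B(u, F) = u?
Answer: 277740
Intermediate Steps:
K = 0 (K = -7*0 = 0)
j = -53 (j = 4 - 57 = -53)
J = 277693
C(A, n) = -57 + A + n (C(A, n) = -4 + ((A + n) - 53) = -4 + (-53 + A + n) = -57 + A + n)
J + C(a(B(-1, -5), K), 15*7) = 277693 + (-57 - 1 + 15*7) = 277693 + (-57 - 1 + 105) = 277693 + 47 = 277740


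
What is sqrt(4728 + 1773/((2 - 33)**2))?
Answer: sqrt(4545381)/31 ≈ 68.774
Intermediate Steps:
sqrt(4728 + 1773/((2 - 33)**2)) = sqrt(4728 + 1773/((-31)**2)) = sqrt(4728 + 1773/961) = sqrt(4545381/961) = sqrt(4545381)/31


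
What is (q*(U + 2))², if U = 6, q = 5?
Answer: 1600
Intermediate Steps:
(q*(U + 2))² = (5*(6 + 2))² = (5*8)² = 40² = 1600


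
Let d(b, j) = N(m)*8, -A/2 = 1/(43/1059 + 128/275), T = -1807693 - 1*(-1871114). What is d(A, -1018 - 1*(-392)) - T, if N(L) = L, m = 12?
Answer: -63325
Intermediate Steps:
T = 63421 (T = -1807693 + 1871114 = 63421)
A = -582450/147377 (A = -2/(43/1059 + 128/275) = -2/147377/291225 = -2*291225/147377 = -582450/147377 ≈ -3.9521)
d(b, j) = 96 (d(b, j) = 12*8 = 96)
d(A, -1018 - 1*(-392)) - T = 96 - 1*63421 = 96 - 63421 = -63325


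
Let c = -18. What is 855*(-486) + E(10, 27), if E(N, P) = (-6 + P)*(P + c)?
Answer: -415341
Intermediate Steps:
E(N, P) = (-18 + P)*(-6 + P) (E(N, P) = (-6 + P)*(P - 18) = (-6 + P)*(-18 + P) = (-18 + P)*(-6 + P))
855*(-486) + E(10, 27) = 855*(-486) + (108 + 27² - 24*27) = -415530 + (108 + 729 - 648) = -415530 + 189 = -415341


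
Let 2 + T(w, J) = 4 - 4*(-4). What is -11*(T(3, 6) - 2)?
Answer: -176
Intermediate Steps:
T(w, J) = 18 (T(w, J) = -2 + (4 - 4*(-4)) = -2 + (4 + 16) = -2 + 20 = 18)
-11*(T(3, 6) - 2) = -11*(18 - 2) = -11*16 = -176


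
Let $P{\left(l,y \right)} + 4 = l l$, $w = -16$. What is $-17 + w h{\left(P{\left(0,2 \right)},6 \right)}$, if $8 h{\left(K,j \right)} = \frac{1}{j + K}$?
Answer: $-18$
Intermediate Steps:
$P{\left(l,y \right)} = -4 + l^{2}$ ($P{\left(l,y \right)} = -4 + l l = -4 + l^{2}$)
$h{\left(K,j \right)} = \frac{1}{8 \left(K + j\right)}$ ($h{\left(K,j \right)} = \frac{1}{8 \left(j + K\right)} = \frac{1}{8 \left(K + j\right)}$)
$-17 + w h{\left(P{\left(0,2 \right)},6 \right)} = -17 - 16 \frac{1}{8 \left(\left(-4 + 0^{2}\right) + 6\right)} = -17 - 16 \frac{1}{8 \left(\left(-4 + 0\right) + 6\right)} = -17 - 16 \frac{1}{8 \left(-4 + 6\right)} = -17 - 16 \frac{1}{8 \cdot 2} = -17 - 16 \cdot \frac{1}{8} \cdot \frac{1}{2} = -17 - 1 = -18$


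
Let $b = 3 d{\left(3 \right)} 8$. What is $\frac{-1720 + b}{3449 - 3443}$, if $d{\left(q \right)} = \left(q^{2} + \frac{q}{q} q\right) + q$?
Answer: $- \frac{680}{3} \approx -226.67$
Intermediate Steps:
$d{\left(q \right)} = q^{2} + 2 q$ ($d{\left(q \right)} = \left(q^{2} + 1 q\right) + q = \left(q^{2} + q\right) + q = \left(q + q^{2}\right) + q = q^{2} + 2 q$)
$b = 360$ ($b = 3 \cdot 3 \left(2 + 3\right) 8 = 3 \cdot 3 \cdot 5 \cdot 8 = 3 \cdot 15 \cdot 8 = 45 \cdot 8 = 360$)
$\frac{-1720 + b}{3449 - 3443} = \frac{-1720 + 360}{3449 - 3443} = - \frac{1360}{6} = \left(-1360\right) \frac{1}{6} = - \frac{680}{3}$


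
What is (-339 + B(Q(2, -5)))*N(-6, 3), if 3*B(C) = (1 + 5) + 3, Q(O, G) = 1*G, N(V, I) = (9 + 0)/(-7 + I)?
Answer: 756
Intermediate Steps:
N(V, I) = 9/(-7 + I)
Q(O, G) = G
B(C) = 3 (B(C) = ((1 + 5) + 3)/3 = (6 + 3)/3 = (⅓)*9 = 3)
(-339 + B(Q(2, -5)))*N(-6, 3) = (-339 + 3)*(9/(-7 + 3)) = -3024/(-4) = -3024*(-1)/4 = -336*(-9/4) = 756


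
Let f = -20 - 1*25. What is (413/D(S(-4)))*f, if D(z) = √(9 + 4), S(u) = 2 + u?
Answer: -18585*√13/13 ≈ -5154.6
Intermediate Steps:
D(z) = √13
f = -45 (f = -20 - 25 = -45)
(413/D(S(-4)))*f = (413/(√13))*(-45) = (413*(√13/13))*(-45) = (413*√13/13)*(-45) = -18585*√13/13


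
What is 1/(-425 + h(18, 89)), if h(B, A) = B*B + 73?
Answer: -1/28 ≈ -0.035714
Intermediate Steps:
h(B, A) = 73 + B² (h(B, A) = B² + 73 = 73 + B²)
1/(-425 + h(18, 89)) = 1/(-425 + (73 + 18²)) = 1/(-425 + (73 + 324)) = 1/(-425 + 397) = 1/(-28) = -1/28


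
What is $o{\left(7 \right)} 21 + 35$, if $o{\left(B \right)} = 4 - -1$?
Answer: $140$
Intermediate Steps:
$o{\left(B \right)} = 5$ ($o{\left(B \right)} = 4 + 1 = 5$)
$o{\left(7 \right)} 21 + 35 = 5 \cdot 21 + 35 = 105 + 35 = 140$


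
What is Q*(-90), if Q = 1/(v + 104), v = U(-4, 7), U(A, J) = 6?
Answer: -9/11 ≈ -0.81818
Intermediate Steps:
v = 6
Q = 1/110 (Q = 1/(6 + 104) = 1/110 ≈ 0.0090909)
Q*(-90) = (1/110)*(-90) = -9/11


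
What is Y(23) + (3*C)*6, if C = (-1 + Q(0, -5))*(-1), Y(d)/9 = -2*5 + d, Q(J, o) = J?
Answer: 135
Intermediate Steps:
Y(d) = -90 + 9*d (Y(d) = 9*(-2*5 + d) = 9*(-10 + d) = -90 + 9*d)
C = 1 (C = (-1 + 0)*(-1) = -1*(-1) = 1)
Y(23) + (3*C)*6 = (-90 + 9*23) + (3*1)*6 = (-90 + 207) + 3*6 = 117 + 18 = 135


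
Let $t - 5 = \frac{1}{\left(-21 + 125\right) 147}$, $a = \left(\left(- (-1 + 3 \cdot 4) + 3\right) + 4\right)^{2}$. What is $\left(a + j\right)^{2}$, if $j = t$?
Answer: $\frac{103072460401}{233722944} \approx 441.0$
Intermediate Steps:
$a = 16$ ($a = \left(\left(- (-1 + 12) + 3\right) + 4\right)^{2} = \left(\left(\left(-1\right) 11 + 3\right) + 4\right)^{2} = \left(\left(-11 + 3\right) + 4\right)^{2} = \left(-8 + 4\right)^{2} = \left(-4\right)^{2} = 16$)
$t = \frac{76441}{15288}$ ($t = 5 + \frac{1}{\left(-21 + 125\right) 147} = 5 + \frac{1}{104} \cdot \frac{1}{147} = 5 + \frac{1}{15288} = \frac{76441}{15288} \approx 5.0001$)
$j = \frac{76441}{15288} \approx 5.0001$
$\left(a + j\right)^{2} = \left(16 + \frac{76441}{15288}\right)^{2} = \left(\frac{321049}{15288}\right)^{2} = \frac{103072460401}{233722944}$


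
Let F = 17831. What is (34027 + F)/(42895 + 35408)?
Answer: 402/607 ≈ 0.66227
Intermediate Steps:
(34027 + F)/(42895 + 35408) = (34027 + 17831)/(42895 + 35408) = 51858/78303 = 51858*(1/78303) = 402/607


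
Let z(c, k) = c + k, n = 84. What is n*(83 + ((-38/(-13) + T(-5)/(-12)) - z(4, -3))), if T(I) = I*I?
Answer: 90461/13 ≈ 6958.5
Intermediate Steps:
T(I) = I²
n*(83 + ((-38/(-13) + T(-5)/(-12)) - z(4, -3))) = 84*(83 + ((-38/(-13) + (-5)²/(-12)) - (4 - 3))) = 84*(83 + ((-38*(-1/13) + 25*(-1/12)) - 1*1)) = 84*(83 + ((38/13 - 25/12) - 1)) = 84*(83 + (131/156 - 1)) = 84*(83 - 25/156) = 84*(12923/156) = 90461/13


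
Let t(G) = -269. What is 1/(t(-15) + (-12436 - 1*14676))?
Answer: -1/27381 ≈ -3.6522e-5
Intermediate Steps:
1/(t(-15) + (-12436 - 1*14676)) = 1/(-269 + (-12436 - 1*14676)) = 1/(-269 + (-12436 - 14676)) = 1/(-269 - 27112) = 1/(-27381) = -1/27381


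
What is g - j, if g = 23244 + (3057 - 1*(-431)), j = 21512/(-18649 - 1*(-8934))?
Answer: 259722892/9715 ≈ 26734.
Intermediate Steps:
j = -21512/9715 (j = 21512/(-18649 + 8934) = 21512/(-9715) = 21512*(-1/9715) = -21512/9715 ≈ -2.2143)
g = 26732 (g = 23244 + (3057 + 431) = 23244 + 3488 = 26732)
g - j = 26732 - 1*(-21512/9715) = 26732 + 21512/9715 = 259722892/9715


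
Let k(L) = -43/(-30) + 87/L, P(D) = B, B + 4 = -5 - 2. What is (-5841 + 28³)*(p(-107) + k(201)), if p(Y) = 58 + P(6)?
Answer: 1582438531/2010 ≈ 7.8728e+5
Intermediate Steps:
B = -11 (B = -4 + (-5 - 2) = -4 - 7 = -11)
P(D) = -11
p(Y) = 47 (p(Y) = 58 - 11 = 47)
k(L) = 43/30 + 87/L (k(L) = -43*(-1/30) + 87/L = 43/30 + 87/L)
(-5841 + 28³)*(p(-107) + k(201)) = (-5841 + 28³)*(47 + (43/30 + 87/201)) = (-5841 + 21952)*(47 + (43/30 + 87*(1/201))) = 16111*(47 + (43/30 + 29/67)) = 16111*(47 + 3751/2010) = 16111*(98221/2010) = 1582438531/2010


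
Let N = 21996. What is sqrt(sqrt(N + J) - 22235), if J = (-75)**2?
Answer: sqrt(-22235 + 9*sqrt(341)) ≈ 148.56*I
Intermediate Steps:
J = 5625
sqrt(sqrt(N + J) - 22235) = sqrt(sqrt(21996 + 5625) - 22235) = sqrt(sqrt(27621) - 22235) = sqrt(9*sqrt(341) - 22235) = sqrt(-22235 + 9*sqrt(341))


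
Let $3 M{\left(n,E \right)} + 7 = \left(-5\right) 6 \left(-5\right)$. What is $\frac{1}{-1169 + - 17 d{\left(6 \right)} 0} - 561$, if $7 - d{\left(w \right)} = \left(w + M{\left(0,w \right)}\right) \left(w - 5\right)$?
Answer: $- \frac{655810}{1169} \approx -561.0$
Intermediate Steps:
$M{\left(n,E \right)} = \frac{143}{3}$ ($M{\left(n,E \right)} = - \frac{7}{3} + \frac{\left(-5\right) 6 \left(-5\right)}{3} = - \frac{7}{3} + \frac{\left(-30\right) \left(-5\right)}{3} = - \frac{7}{3} + \frac{1}{3} \cdot 150 = - \frac{7}{3} + 50 = \frac{143}{3}$)
$d{\left(w \right)} = 7 - \left(-5 + w\right) \left(\frac{143}{3} + w\right)$ ($d{\left(w \right)} = 7 - \left(w + \frac{143}{3}\right) \left(w - 5\right) = 7 - \left(\frac{143}{3} + w\right) \left(-5 + w\right) = 7 - \left(-5 + w\right) \left(\frac{143}{3} + w\right)$)
$\frac{1}{-1169 + - 17 d{\left(6 \right)} 0} - 561 = \frac{1}{-1169 + - 17 \left(\frac{736}{3} - 6^{2} - 256\right) 0} - 561 = \frac{1}{-1169 + - 17 \left(\frac{736}{3} - 36 - 256\right) 0} - 561 = \frac{1}{-1169 + \left(-17\right) \left(- \frac{140}{3}\right) 0} - 561 = \frac{1}{-1169 + \frac{2380}{3} \cdot 0} - 561 = \frac{1}{-1169 + 0} - 561 = \frac{1}{-1169} - 561 = - \frac{1}{1169} - 561 = - \frac{655810}{1169}$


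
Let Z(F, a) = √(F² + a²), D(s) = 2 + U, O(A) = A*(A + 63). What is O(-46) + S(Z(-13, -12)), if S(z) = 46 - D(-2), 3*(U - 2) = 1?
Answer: -2221/3 ≈ -740.33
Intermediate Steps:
U = 7/3 (U = 2 + (⅓)*1 = 2 + ⅓ = 7/3 ≈ 2.3333)
O(A) = A*(63 + A)
D(s) = 13/3 (D(s) = 2 + 7/3 = 13/3)
S(z) = 125/3 (S(z) = 46 - 1*13/3 = 46 - 13/3 = 125/3)
O(-46) + S(Z(-13, -12)) = -46*(63 - 46) + 125/3 = -46*17 + 125/3 = -782 + 125/3 = -2221/3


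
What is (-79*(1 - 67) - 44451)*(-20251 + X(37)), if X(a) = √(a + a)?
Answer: 794588487 - 39237*√74 ≈ 7.9425e+8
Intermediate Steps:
X(a) = √2*√a (X(a) = √(2*a) = √2*√a)
(-79*(1 - 67) - 44451)*(-20251 + X(37)) = (-79*(1 - 67) - 44451)*(-20251 + √2*√37) = (-79*(-66) - 44451)*(-20251 + √74) = (5214 - 44451)*(-20251 + √74) = -39237*(-20251 + √74) = 794588487 - 39237*√74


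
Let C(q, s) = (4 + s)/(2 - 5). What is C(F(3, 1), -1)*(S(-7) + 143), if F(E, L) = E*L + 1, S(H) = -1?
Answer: -142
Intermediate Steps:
F(E, L) = 1 + E*L
C(q, s) = -4/3 - s/3 (C(q, s) = (4 + s)/(-3) = (4 + s)*(-⅓) = -4/3 - s/3)
C(F(3, 1), -1)*(S(-7) + 143) = (-4/3 - ⅓*(-1))*(-1 + 143) = (-4/3 + ⅓)*142 = -1*142 = -142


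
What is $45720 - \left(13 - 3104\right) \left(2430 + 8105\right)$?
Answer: $32609405$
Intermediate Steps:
$45720 - \left(13 - 3104\right) \left(2430 + 8105\right) = 45720 - \left(-3091\right) 10535 = 45720 - -32563685 = 45720 + 32563685 = 32609405$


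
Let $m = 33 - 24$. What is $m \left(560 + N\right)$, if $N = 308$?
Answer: $7812$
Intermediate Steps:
$m = 9$
$m \left(560 + N\right) = 9 \left(560 + 308\right) = 9 \cdot 868 = 7812$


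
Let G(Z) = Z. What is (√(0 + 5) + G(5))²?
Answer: (5 + √5)² ≈ 52.361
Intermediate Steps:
(√(0 + 5) + G(5))² = (√(0 + 5) + 5)² = (√5 + 5)² = (5 + √5)²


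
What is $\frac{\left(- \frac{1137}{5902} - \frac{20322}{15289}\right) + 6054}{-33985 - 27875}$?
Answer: $- \frac{36409964705}{372131936072} \approx -0.097842$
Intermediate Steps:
$\frac{\left(- \frac{1137}{5902} - \frac{20322}{15289}\right) + 6054}{-33985 - 27875} = \frac{\left(\left(-1137\right) \frac{1}{5902} - \frac{20322}{15289}\right) + 6054}{-61860} = \left(\left(- \frac{1137}{5902} - \frac{20322}{15289}\right) + 6054\right) \left(- \frac{1}{61860}\right) = \left(- \frac{137324037}{90235678} + 6054\right) \left(- \frac{1}{61860}\right) = \frac{546149470575}{90235678} \left(- \frac{1}{61860}\right) = - \frac{36409964705}{372131936072}$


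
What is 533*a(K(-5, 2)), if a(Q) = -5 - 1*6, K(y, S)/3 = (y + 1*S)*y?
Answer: -5863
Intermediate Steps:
K(y, S) = 3*y*(S + y) (K(y, S) = 3*((y + 1*S)*y) = 3*((y + S)*y) = 3*((S + y)*y) = 3*(y*(S + y)) = 3*y*(S + y))
a(Q) = -11 (a(Q) = -5 - 6 = -11)
533*a(K(-5, 2)) = 533*(-11) = -5863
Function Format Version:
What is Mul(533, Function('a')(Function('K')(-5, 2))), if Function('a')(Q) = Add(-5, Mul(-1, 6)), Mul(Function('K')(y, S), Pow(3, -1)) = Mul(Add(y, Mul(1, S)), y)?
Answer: -5863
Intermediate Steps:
Function('K')(y, S) = Mul(3, y, Add(S, y)) (Function('K')(y, S) = Mul(3, Mul(Add(y, Mul(1, S)), y)) = Mul(3, Mul(Add(y, S), y)) = Mul(3, Mul(Add(S, y), y)) = Mul(3, Mul(y, Add(S, y))) = Mul(3, y, Add(S, y)))
Function('a')(Q) = -11 (Function('a')(Q) = Add(-5, -6) = -11)
Mul(533, Function('a')(Function('K')(-5, 2))) = Mul(533, -11) = -5863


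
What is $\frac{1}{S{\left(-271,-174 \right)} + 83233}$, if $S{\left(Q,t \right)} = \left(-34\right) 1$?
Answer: $\frac{1}{83199} \approx 1.2019 \cdot 10^{-5}$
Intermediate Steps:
$S{\left(Q,t \right)} = -34$
$\frac{1}{S{\left(-271,-174 \right)} + 83233} = \frac{1}{-34 + 83233} = \frac{1}{83199}$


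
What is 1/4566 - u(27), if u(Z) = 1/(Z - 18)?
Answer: -1519/13698 ≈ -0.11089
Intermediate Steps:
u(Z) = 1/(-18 + Z)
1/4566 - u(27) = 1/4566 - 1/(-18 + 27) = 1/4566 - 1/9 = 1/4566 - 1*⅑ = 1/4566 - ⅑ = -1519/13698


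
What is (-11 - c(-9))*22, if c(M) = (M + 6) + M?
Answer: 22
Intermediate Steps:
c(M) = 6 + 2*M (c(M) = (6 + M) + M = 6 + 2*M)
(-11 - c(-9))*22 = (-11 - (6 + 2*(-9)))*22 = (-11 - (6 - 18))*22 = (-11 - 1*(-12))*22 = (-11 + 12)*22 = 1*22 = 22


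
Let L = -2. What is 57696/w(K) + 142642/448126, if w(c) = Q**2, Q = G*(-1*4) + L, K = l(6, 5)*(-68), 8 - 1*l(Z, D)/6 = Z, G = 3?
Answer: 462197063/1568441 ≈ 294.69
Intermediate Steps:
l(Z, D) = 48 - 6*Z
K = -816 (K = (48 - 6*6)*(-68) = (48 - 36)*(-68) = 12*(-68) = -816)
Q = -14 (Q = 3*(-1*4) - 2 = 3*(-4) - 2 = -12 - 2 = -14)
w(c) = 196 (w(c) = (-14)**2 = 196)
57696/w(K) + 142642/448126 = 57696/196 + 142642/448126 = 57696*(1/196) + 142642*(1/448126) = 14424/49 + 71321/224063 = 462197063/1568441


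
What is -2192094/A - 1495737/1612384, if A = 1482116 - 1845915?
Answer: 2990349667233/586583686816 ≈ 5.0979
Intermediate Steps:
A = -363799
-2192094/A - 1495737/1612384 = -2192094/(-363799) - 1495737/1612384 = -2192094*(-1/363799) - 1495737*1/1612384 = 2192094/363799 - 1495737/1612384 = 2990349667233/586583686816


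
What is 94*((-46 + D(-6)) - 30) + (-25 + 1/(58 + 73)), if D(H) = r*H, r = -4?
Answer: -643602/131 ≈ -4913.0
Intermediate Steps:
D(H) = -4*H
94*((-46 + D(-6)) - 30) + (-25 + 1/(58 + 73)) = 94*((-46 - 4*(-6)) - 30) + (-25 + 1/(58 + 73)) = 94*((-46 + 24) - 30) + (-25 + 1/131) = 94*(-22 - 30) + (-25 + 1/131) = 94*(-52) - 3274/131 = -4888 - 3274/131 = -643602/131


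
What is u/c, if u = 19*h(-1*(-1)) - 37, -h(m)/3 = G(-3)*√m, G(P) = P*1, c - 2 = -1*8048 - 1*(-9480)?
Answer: 67/717 ≈ 0.093445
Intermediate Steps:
c = 1434 (c = 2 + (-1*8048 - 1*(-9480)) = 2 + (-8048 + 9480) = 2 + 1432 = 1434)
G(P) = P
h(m) = 9*√m (h(m) = -(-9)*√m = 9*√m)
u = 134 (u = 19*(9*√(-1*(-1))) - 37 = 19*(9*√1) - 37 = 19*(9*1) - 37 = 19*9 - 37 = 171 - 37 = 134)
u/c = 134/1434 = 134*(1/1434) = 67/717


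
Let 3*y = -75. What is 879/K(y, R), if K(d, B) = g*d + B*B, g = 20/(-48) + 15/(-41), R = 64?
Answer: 432468/2024857 ≈ 0.21358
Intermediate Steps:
y = -25 (y = (⅓)*(-75) = -25)
g = -385/492 (g = 20*(-1/48) + 15*(-1/41) = -5/12 - 15/41 = -385/492 ≈ -0.78252)
K(d, B) = B² - 385*d/492 (K(d, B) = -385*d/492 + B*B = -385*d/492 + B² = B² - 385*d/492)
879/K(y, R) = 879/(64² - 385/492*(-25)) = 879/(4096 + 9625/492) = 879/(2024857/492) = 879*(492/2024857) = 432468/2024857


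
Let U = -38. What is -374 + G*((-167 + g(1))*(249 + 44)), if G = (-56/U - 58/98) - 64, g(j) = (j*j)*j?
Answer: 2857766600/931 ≈ 3.0696e+6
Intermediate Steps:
g(j) = j³ (g(j) = j²*j = j³)
G = -58763/931 (G = (-56/(-38) - 58/98) - 64 = (-56*(-1/38) - 58*1/98) - 64 = (28/19 - 29/49) - 64 = 821/931 - 64 = -58763/931 ≈ -63.118)
-374 + G*((-167 + g(1))*(249 + 44)) = -374 - 58763*(-167 + 1³)*(249 + 44)/931 = -374 - 58763*(-167 + 1)*293/931 = -374 - (-9754658)*293/931 = -374 - 58763/931*(-48638) = -374 + 2858114794/931 = 2857766600/931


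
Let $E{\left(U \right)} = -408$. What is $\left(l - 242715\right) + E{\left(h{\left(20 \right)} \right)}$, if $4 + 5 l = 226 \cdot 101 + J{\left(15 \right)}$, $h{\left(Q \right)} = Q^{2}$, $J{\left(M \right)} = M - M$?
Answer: $- \frac{1192793}{5} \approx -2.3856 \cdot 10^{5}$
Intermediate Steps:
$J{\left(M \right)} = 0$
$l = \frac{22822}{5}$ ($l = - \frac{4}{5} + \frac{226 \cdot 101 + 0}{5} = - \frac{4}{5} + \frac{22826 + 0}{5} = - \frac{4}{5} + \frac{1}{5} \cdot 22826 = - \frac{4}{5} + \frac{22826}{5} = \frac{22822}{5} \approx 4564.4$)
$\left(l - 242715\right) + E{\left(h{\left(20 \right)} \right)} = \left(\frac{22822}{5} - 242715\right) - 408 = - \frac{1190753}{5} - 408 = - \frac{1192793}{5}$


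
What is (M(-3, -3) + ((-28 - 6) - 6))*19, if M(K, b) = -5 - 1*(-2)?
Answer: -817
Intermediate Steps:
M(K, b) = -3 (M(K, b) = -5 + 2 = -3)
(M(-3, -3) + ((-28 - 6) - 6))*19 = (-3 + ((-28 - 6) - 6))*19 = (-3 + (-34 - 6))*19 = (-3 - 40)*19 = -43*19 = -817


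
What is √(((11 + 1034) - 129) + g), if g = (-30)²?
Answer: 2*√454 ≈ 42.615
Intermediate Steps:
g = 900
√(((11 + 1034) - 129) + g) = √(((11 + 1034) - 129) + 900) = √((1045 - 129) + 900) = √(916 + 900) = √1816 = 2*√454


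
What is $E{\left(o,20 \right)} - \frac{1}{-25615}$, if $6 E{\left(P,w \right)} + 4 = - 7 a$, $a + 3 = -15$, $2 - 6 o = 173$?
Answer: $\frac{1562518}{76845} \approx 20.333$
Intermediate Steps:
$o = - \frac{57}{2}$ ($o = \frac{1}{3} - \frac{173}{6} = - \frac{57}{2} \approx -28.5$)
$a = -18$ ($a = -3 - 15 = -18$)
$E{\left(P,w \right)} = \frac{61}{3}$ ($E{\left(P,w \right)} = - \frac{2}{3} + \frac{\left(-7\right) \left(-18\right)}{6} = - \frac{2}{3} + \frac{1}{6} \cdot 126 = - \frac{2}{3} + 21 = \frac{61}{3}$)
$E{\left(o,20 \right)} - \frac{1}{-25615} = \frac{61}{3} - \frac{1}{-25615} = \frac{61}{3} - - \frac{1}{25615} = \frac{61}{3} + \frac{1}{25615} = \frac{1562518}{76845}$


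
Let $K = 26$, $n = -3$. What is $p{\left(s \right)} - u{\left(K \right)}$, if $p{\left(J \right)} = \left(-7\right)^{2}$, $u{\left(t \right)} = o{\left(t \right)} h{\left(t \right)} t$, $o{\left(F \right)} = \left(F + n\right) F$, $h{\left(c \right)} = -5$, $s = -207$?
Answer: $77789$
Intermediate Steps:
$o{\left(F \right)} = F \left(-3 + F\right)$ ($o{\left(F \right)} = \left(F - 3\right) F = \left(-3 + F\right) F = F \left(-3 + F\right)$)
$u{\left(t \right)} = - 5 t^{2} \left(-3 + t\right)$ ($u{\left(t \right)} = t \left(-3 + t\right) \left(-5\right) t = - 5 t \left(-3 + t\right) t = - 5 t^{2} \left(-3 + t\right)$)
$p{\left(J \right)} = 49$
$p{\left(s \right)} - u{\left(K \right)} = 49 - 5 \cdot 26^{2} \left(3 - 26\right) = 49 - 5 \cdot 676 \left(3 - 26\right) = 49 - 5 \cdot 676 \left(-23\right) = 49 - -77740 = 49 + 77740 = 77789$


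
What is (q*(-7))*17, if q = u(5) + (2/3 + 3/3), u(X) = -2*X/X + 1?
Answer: -238/3 ≈ -79.333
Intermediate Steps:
u(X) = -1 (u(X) = -2*1 + 1 = -2 + 1 = -1)
q = ⅔ (q = -1 + (2/3 + 3/3) = -1 + (2*(⅓) + 3*(⅓)) = -1 + (⅔ + 1) = -1 + 5/3 = ⅔ ≈ 0.66667)
(q*(-7))*17 = ((⅔)*(-7))*17 = -14/3*17 = -238/3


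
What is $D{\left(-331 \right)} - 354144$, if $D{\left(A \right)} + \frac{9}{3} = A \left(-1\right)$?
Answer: $-353816$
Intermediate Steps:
$D{\left(A \right)} = -3 - A$ ($D{\left(A \right)} = -3 + A \left(-1\right) = -3 - A$)
$D{\left(-331 \right)} - 354144 = \left(-3 - -331\right) - 354144 = \left(-3 + 331\right) - 354144 = 328 - 354144 = -353816$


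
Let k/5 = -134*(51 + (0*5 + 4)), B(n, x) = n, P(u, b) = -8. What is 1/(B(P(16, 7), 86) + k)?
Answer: -1/36858 ≈ -2.7131e-5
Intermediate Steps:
k = -36850 (k = 5*(-134*(51 + (0*5 + 4))) = 5*(-134*(51 + (0 + 4))) = 5*(-134*(51 + 4)) = 5*(-134*55) = 5*(-7370) = -36850)
1/(B(P(16, 7), 86) + k) = 1/(-8 - 36850) = 1/(-36858) = -1/36858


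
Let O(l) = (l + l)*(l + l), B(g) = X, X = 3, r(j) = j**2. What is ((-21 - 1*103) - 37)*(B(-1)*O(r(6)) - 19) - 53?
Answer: -2500866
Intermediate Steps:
B(g) = 3
O(l) = 4*l**2 (O(l) = (2*l)*(2*l) = 4*l**2)
((-21 - 1*103) - 37)*(B(-1)*O(r(6)) - 19) - 53 = ((-21 - 1*103) - 37)*(3*(4*(6**2)**2) - 19) - 53 = ((-21 - 103) - 37)*(3*(4*36**2) - 19) - 53 = (-124 - 37)*(3*(4*1296) - 19) - 53 = -161*(3*5184 - 19) - 53 = -161*(15552 - 19) - 53 = -161*15533 - 53 = -2500813 - 53 = -2500866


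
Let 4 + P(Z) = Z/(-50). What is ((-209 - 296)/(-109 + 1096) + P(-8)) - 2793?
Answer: -69024652/24675 ≈ -2797.4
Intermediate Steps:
P(Z) = -4 - Z/50 (P(Z) = -4 + Z/(-50) = -4 + Z*(-1/50) = -4 - Z/50)
((-209 - 296)/(-109 + 1096) + P(-8)) - 2793 = ((-209 - 296)/(-109 + 1096) + (-4 - 1/50*(-8))) - 2793 = (-505/987 + (-4 + 4/25)) - 2793 = (-505*1/987 - 96/25) - 2793 = (-505/987 - 96/25) - 2793 = -107377/24675 - 2793 = -69024652/24675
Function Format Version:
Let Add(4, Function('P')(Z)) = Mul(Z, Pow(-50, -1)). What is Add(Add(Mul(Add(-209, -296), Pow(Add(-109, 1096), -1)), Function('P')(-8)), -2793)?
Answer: Rational(-69024652, 24675) ≈ -2797.4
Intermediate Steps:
Function('P')(Z) = Add(-4, Mul(Rational(-1, 50), Z)) (Function('P')(Z) = Add(-4, Mul(Z, Pow(-50, -1))) = Add(-4, Mul(Z, Rational(-1, 50))) = Add(-4, Mul(Rational(-1, 50), Z)))
Add(Add(Mul(Add(-209, -296), Pow(Add(-109, 1096), -1)), Function('P')(-8)), -2793) = Add(Add(Mul(Add(-209, -296), Pow(Add(-109, 1096), -1)), Add(-4, Mul(Rational(-1, 50), -8))), -2793) = Add(Add(Mul(-505, Pow(987, -1)), Add(-4, Rational(4, 25))), -2793) = Add(Add(Mul(-505, Rational(1, 987)), Rational(-96, 25)), -2793) = Add(Add(Rational(-505, 987), Rational(-96, 25)), -2793) = Add(Rational(-107377, 24675), -2793) = Rational(-69024652, 24675)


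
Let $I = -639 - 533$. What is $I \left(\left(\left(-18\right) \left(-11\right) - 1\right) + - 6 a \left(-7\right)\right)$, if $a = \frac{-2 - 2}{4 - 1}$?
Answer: $-165252$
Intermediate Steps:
$a = - \frac{4}{3} \approx -1.3333$
$I = -1172$
$I \left(\left(\left(-18\right) \left(-11\right) - 1\right) + - 6 a \left(-7\right)\right) = - 1172 \left(\left(\left(-18\right) \left(-11\right) - 1\right) + \left(-6\right) \left(- \frac{4}{3}\right) \left(-7\right)\right) = - 1172 \left(\left(198 - 1\right) + 8 \left(-7\right)\right) = - 1172 \left(197 - 56\right) = \left(-1172\right) 141 = -165252$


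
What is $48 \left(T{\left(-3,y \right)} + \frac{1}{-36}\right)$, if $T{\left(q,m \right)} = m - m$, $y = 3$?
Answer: $- \frac{4}{3} \approx -1.3333$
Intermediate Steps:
$T{\left(q,m \right)} = 0$
$48 \left(T{\left(-3,y \right)} + \frac{1}{-36}\right) = 48 \left(0 + \frac{1}{-36}\right) = 48 \left(0 - \frac{1}{36}\right) = 48 \left(- \frac{1}{36}\right) = - \frac{4}{3}$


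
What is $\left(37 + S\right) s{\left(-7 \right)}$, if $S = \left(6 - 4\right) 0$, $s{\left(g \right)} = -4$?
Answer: $-148$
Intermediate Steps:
$S = 0$ ($S = 2 \cdot 0 = 0$)
$\left(37 + S\right) s{\left(-7 \right)} = \left(37 + 0\right) \left(-4\right) = 37 \left(-4\right) = -148$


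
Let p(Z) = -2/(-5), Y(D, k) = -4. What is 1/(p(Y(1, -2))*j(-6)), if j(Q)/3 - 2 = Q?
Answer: -5/24 ≈ -0.20833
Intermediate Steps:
j(Q) = 6 + 3*Q
p(Z) = 2/5 (p(Z) = -2*(-1/5) = 2/5)
1/(p(Y(1, -2))*j(-6)) = 1/(2*(6 + 3*(-6))/5) = 1/(2*(6 - 18)/5) = 1/((2/5)*(-12)) = 1/(-24/5) = -5/24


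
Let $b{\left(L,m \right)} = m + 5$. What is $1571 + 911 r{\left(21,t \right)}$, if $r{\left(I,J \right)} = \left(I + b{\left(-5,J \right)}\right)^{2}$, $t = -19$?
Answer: $46210$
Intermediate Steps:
$b{\left(L,m \right)} = 5 + m$
$r{\left(I,J \right)} = \left(5 + I + J\right)^{2}$ ($r{\left(I,J \right)} = \left(I + \left(5 + J\right)\right)^{2} = \left(5 + I + J\right)^{2}$)
$1571 + 911 r{\left(21,t \right)} = 1571 + 911 \left(5 + 21 - 19\right)^{2} = 1571 + 911 \cdot 7^{2} = 1571 + 911 \cdot 49 = 1571 + 44639 = 46210$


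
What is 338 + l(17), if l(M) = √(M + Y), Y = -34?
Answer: 338 + I*√17 ≈ 338.0 + 4.1231*I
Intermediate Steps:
l(M) = √(-34 + M) (l(M) = √(M - 34) = √(-34 + M))
338 + l(17) = 338 + √(-34 + 17) = 338 + √(-17) = 338 + I*√17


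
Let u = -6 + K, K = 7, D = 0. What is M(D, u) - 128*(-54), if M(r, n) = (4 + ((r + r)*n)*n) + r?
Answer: 6916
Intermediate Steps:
u = 1 (u = -6 + 7 = 1)
M(r, n) = 4 + r + 2*r*n² (M(r, n) = (4 + ((2*r)*n)*n) + r = (4 + (2*n*r)*n) + r = (4 + 2*r*n²) + r = 4 + r + 2*r*n²)
M(D, u) - 128*(-54) = (4 + 0 + 2*0*1²) - 128*(-54) = (4 + 0 + 2*0*1) + 6912 = (4 + 0 + 0) + 6912 = 4 + 6912 = 6916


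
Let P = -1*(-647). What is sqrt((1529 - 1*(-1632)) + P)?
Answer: 4*sqrt(238) ≈ 61.709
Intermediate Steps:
P = 647
sqrt((1529 - 1*(-1632)) + P) = sqrt((1529 - 1*(-1632)) + 647) = sqrt((1529 + 1632) + 647) = sqrt(3161 + 647) = sqrt(3808) = 4*sqrt(238)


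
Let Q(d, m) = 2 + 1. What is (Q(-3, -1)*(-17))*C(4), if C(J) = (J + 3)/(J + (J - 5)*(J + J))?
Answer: 357/4 ≈ 89.250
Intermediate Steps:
Q(d, m) = 3
C(J) = (3 + J)/(J + 2*J*(-5 + J)) (C(J) = (3 + J)/(J + (-5 + J)*(2*J)) = (3 + J)/(J + 2*J*(-5 + J)))
(Q(-3, -1)*(-17))*C(4) = (3*(-17))*((3 + 4)/(4*(-9 + 2*4))) = -51*7/(4*(-9 + 8)) = -51*7/(4*(-1)) = -51*(-1)*7/4 = -51*(-7/4) = 357/4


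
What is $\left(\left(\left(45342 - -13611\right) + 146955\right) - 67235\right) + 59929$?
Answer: $198602$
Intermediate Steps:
$\left(\left(\left(45342 - -13611\right) + 146955\right) - 67235\right) + 59929 = \left(\left(\left(45342 + 13611\right) + 146955\right) - 67235\right) + 59929 = \left(\left(58953 + 146955\right) - 67235\right) + 59929 = \left(205908 - 67235\right) + 59929 = 138673 + 59929 = 198602$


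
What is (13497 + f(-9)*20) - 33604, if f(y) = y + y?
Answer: -20467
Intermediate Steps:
f(y) = 2*y
(13497 + f(-9)*20) - 33604 = (13497 + (2*(-9))*20) - 33604 = (13497 - 18*20) - 33604 = (13497 - 360) - 33604 = 13137 - 33604 = -20467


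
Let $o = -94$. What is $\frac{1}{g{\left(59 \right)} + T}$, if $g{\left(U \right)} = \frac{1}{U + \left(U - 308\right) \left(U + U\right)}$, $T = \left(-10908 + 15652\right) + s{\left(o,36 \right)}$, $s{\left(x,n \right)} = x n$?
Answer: $\frac{29323}{39879279} \approx 0.00073529$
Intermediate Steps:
$s{\left(x,n \right)} = n x$
$T = 1360$ ($T = \left(-10908 + 15652\right) + 36 \left(-94\right) = 4744 - 3384 = 1360$)
$g{\left(U \right)} = \frac{1}{U + 2 U \left(-308 + U\right)}$ ($g{\left(U \right)} = \frac{1}{U + \left(-308 + U\right) 2 U} = \frac{1}{U + 2 U \left(-308 + U\right)}$)
$\frac{1}{g{\left(59 \right)} + T} = \frac{1}{\frac{1}{59 \left(-615 + 2 \cdot 59\right)} + 1360} = \frac{1}{\frac{1}{59 \left(-615 + 118\right)} + 1360} = \frac{1}{\frac{1}{59 \left(-497\right)} + 1360} = \frac{1}{\frac{1}{59} \left(- \frac{1}{497}\right) + 1360} = \frac{1}{- \frac{1}{29323} + 1360} = \frac{1}{\frac{39879279}{29323}} = \frac{29323}{39879279}$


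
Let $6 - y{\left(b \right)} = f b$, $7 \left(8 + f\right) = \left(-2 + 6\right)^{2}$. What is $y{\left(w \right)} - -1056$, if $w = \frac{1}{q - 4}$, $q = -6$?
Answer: $\frac{7430}{7} \approx 1061.4$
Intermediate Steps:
$w = - \frac{1}{10}$ ($w = \frac{1}{-6 - 4} = \frac{1}{-10} = - \frac{1}{10} \approx -0.1$)
$f = - \frac{40}{7}$ ($f = -8 + \frac{\left(-2 + 6\right)^{2}}{7} = -8 + \frac{4^{2}}{7} = -8 + \frac{1}{7} \cdot 16 = -8 + \frac{16}{7} = - \frac{40}{7} \approx -5.7143$)
$y{\left(b \right)} = 6 + \frac{40 b}{7}$ ($y{\left(b \right)} = 6 - - \frac{40 b}{7} = 6 + \frac{40 b}{7}$)
$y{\left(w \right)} - -1056 = \left(6 + \frac{40}{7} \left(- \frac{1}{10}\right)\right) - -1056 = \left(6 - \frac{4}{7}\right) + 1056 = \frac{38}{7} + 1056 = \frac{7430}{7}$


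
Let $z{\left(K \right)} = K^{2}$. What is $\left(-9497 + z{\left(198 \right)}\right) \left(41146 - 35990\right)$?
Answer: $153169292$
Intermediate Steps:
$\left(-9497 + z{\left(198 \right)}\right) \left(41146 - 35990\right) = \left(-9497 + 198^{2}\right) \left(41146 - 35990\right) = \left(-9497 + 39204\right) 5156 = 29707 \cdot 5156 = 153169292$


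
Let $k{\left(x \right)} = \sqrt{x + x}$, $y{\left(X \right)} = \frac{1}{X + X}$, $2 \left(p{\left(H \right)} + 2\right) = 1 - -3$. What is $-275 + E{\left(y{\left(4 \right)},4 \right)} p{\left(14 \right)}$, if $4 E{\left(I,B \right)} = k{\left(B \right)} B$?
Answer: $-275$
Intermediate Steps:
$p{\left(H \right)} = 0$ ($p{\left(H \right)} = -2 + \frac{1 - -3}{2} = -2 + \frac{1 + 3}{2} = -2 + \frac{1}{2} \cdot 4 = -2 + 2 = 0$)
$y{\left(X \right)} = \frac{1}{2 X}$
$k{\left(x \right)} = \sqrt{2} \sqrt{x}$ ($k{\left(x \right)} = \sqrt{2 x} = \sqrt{2} \sqrt{x}$)
$E{\left(I,B \right)} = \frac{\sqrt{2} B^{\frac{3}{2}}}{4}$ ($E{\left(I,B \right)} = \frac{\sqrt{2} \sqrt{B} B}{4} = \frac{\sqrt{2} B^{\frac{3}{2}}}{4}$)
$-275 + E{\left(y{\left(4 \right)},4 \right)} p{\left(14 \right)} = -275 + \frac{\sqrt{2} \cdot 4^{\frac{3}{2}}}{4} \cdot 0 = -275 + \frac{1}{4} \sqrt{2} \cdot 8 \cdot 0 = -275 + 2 \sqrt{2} \cdot 0 = -275 + 0 = -275$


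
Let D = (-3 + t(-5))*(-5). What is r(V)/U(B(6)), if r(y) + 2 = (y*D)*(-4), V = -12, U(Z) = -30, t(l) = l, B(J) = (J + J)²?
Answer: -959/15 ≈ -63.933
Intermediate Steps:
B(J) = 4*J² (B(J) = (2*J)² = 4*J²)
D = 40 (D = (-3 - 5)*(-5) = -8*(-5) = 40)
r(y) = -2 - 160*y (r(y) = -2 + (y*40)*(-4) = -2 + (40*y)*(-4) = -2 - 160*y)
r(V)/U(B(6)) = (-2 - 160*(-12))/(-30) = (-2 + 1920)*(-1/30) = 1918*(-1/30) = -959/15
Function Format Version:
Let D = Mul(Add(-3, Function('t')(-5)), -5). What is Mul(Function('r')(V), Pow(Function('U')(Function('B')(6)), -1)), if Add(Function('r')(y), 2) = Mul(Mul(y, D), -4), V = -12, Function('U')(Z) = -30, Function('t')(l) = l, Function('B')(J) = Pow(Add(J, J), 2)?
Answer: Rational(-959, 15) ≈ -63.933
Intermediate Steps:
Function('B')(J) = Mul(4, Pow(J, 2)) (Function('B')(J) = Pow(Mul(2, J), 2) = Mul(4, Pow(J, 2)))
D = 40 (D = Mul(Add(-3, -5), -5) = Mul(-8, -5) = 40)
Function('r')(y) = Add(-2, Mul(-160, y)) (Function('r')(y) = Add(-2, Mul(Mul(y, 40), -4)) = Add(-2, Mul(Mul(40, y), -4)) = Add(-2, Mul(-160, y)))
Mul(Function('r')(V), Pow(Function('U')(Function('B')(6)), -1)) = Mul(Add(-2, Mul(-160, -12)), Pow(-30, -1)) = Mul(Add(-2, 1920), Rational(-1, 30)) = Mul(1918, Rational(-1, 30)) = Rational(-959, 15)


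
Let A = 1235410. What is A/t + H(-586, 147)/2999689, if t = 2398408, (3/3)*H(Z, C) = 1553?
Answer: 1854785257557/3597239047556 ≈ 0.51561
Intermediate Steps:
H(Z, C) = 1553
A/t + H(-586, 147)/2999689 = 1235410/2398408 + 1553/2999689 = 1235410*(1/2398408) + 1553*(1/2999689) = 617705/1199204 + 1553/2999689 = 1854785257557/3597239047556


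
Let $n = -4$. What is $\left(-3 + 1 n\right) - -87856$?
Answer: $87849$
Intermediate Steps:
$\left(-3 + 1 n\right) - -87856 = \left(-3 + 1 \left(-4\right)\right) - -87856 = \left(-3 - 4\right) + 87856 = -7 + 87856 = 87849$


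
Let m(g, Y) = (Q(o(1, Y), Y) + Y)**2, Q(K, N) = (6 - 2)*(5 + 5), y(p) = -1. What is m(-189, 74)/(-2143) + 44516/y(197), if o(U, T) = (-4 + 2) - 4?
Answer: -95410784/2143 ≈ -44522.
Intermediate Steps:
o(U, T) = -6 (o(U, T) = -2 - 4 = -6)
Q(K, N) = 40 (Q(K, N) = 4*10 = 40)
m(g, Y) = (40 + Y)**2
m(-189, 74)/(-2143) + 44516/y(197) = (40 + 74)**2/(-2143) + 44516/(-1) = 114**2*(-1/2143) + 44516*(-1) = 12996*(-1/2143) - 44516 = -12996/2143 - 44516 = -95410784/2143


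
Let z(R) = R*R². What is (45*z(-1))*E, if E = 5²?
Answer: -1125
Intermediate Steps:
z(R) = R³
E = 25
(45*z(-1))*E = (45*(-1)³)*25 = (45*(-1))*25 = -45*25 = -1125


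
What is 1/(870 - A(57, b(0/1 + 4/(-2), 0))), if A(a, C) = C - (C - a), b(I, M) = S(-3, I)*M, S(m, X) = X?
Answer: 1/813 ≈ 0.0012300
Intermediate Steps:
b(I, M) = I*M
A(a, C) = a (A(a, C) = C + (a - C) = a)
1/(870 - A(57, b(0/1 + 4/(-2), 0))) = 1/(870 - 1*57) = 1/(870 - 57) = 1/813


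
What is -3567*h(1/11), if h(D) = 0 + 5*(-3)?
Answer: 53505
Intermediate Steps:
h(D) = -15 (h(D) = 0 - 15 = -15)
-3567*h(1/11) = -3567*(-15) = 53505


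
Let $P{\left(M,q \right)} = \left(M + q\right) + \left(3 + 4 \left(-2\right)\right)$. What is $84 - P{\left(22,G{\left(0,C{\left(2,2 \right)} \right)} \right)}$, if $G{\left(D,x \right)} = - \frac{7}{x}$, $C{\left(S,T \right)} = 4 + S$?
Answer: $\frac{409}{6} \approx 68.167$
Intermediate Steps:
$P{\left(M,q \right)} = -5 + M + q$ ($P{\left(M,q \right)} = \left(M + q\right) + \left(3 - 8\right) = \left(M + q\right) - 5 = -5 + M + q$)
$84 - P{\left(22,G{\left(0,C{\left(2,2 \right)} \right)} \right)} = 84 - \left(-5 + 22 - \frac{7}{4 + 2}\right) = 84 - \left(-5 + 22 - \frac{7}{6}\right) = 84 - \frac{95}{6} = \frac{409}{6}$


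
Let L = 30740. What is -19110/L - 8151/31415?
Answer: -85090239/96569710 ≈ -0.88113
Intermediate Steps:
-19110/L - 8151/31415 = -19110/30740 - 8151/31415 = -19110*1/30740 - 8151*1/31415 = -1911/3074 - 8151/31415 = -85090239/96569710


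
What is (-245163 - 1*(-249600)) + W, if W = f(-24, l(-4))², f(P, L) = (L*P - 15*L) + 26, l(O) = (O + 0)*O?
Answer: 362041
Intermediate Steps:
l(O) = O² (l(O) = O*O = O²)
f(P, L) = 26 - 15*L + L*P (f(P, L) = (-15*L + L*P) + 26 = 26 - 15*L + L*P)
W = 357604 (W = (26 - 15*(-4)² + (-4)²*(-24))² = (26 - 15*16 + 16*(-24))² = (26 - 240 - 384)² = (-598)² = 357604)
(-245163 - 1*(-249600)) + W = (-245163 - 1*(-249600)) + 357604 = (-245163 + 249600) + 357604 = 4437 + 357604 = 362041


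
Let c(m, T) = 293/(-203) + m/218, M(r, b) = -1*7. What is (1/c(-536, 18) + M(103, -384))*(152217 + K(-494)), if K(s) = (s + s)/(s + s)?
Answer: -95366708052/86341 ≈ -1.1045e+6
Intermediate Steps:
M(r, b) = -7
c(m, T) = -293/203 + m/218 (c(m, T) = 293*(-1/203) + m*(1/218) = -293/203 + m/218)
K(s) = 1 (K(s) = (2*s)/((2*s)) = (2*s)*(1/(2*s)) = 1)
(1/c(-536, 18) + M(103, -384))*(152217 + K(-494)) = (1/(-293/203 + (1/218)*(-536)) - 7)*(152217 + 1) = (1/(-293/203 - 268/109) - 7)*152218 = (1/(-86341/22127) - 7)*152218 = (-22127/86341 - 7)*152218 = -626514/86341*152218 = -95366708052/86341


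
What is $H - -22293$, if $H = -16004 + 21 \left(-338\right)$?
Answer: $-809$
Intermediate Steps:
$H = -23102$ ($H = -16004 - 7098 = -23102$)
$H - -22293 = -23102 - -22293 = -23102 + 22293 = -809$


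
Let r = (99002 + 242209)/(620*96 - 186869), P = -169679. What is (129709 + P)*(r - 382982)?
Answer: 1949445455682130/127349 ≈ 1.5308e+10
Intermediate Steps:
r = -341211/127349 (r = 341211/(59520 - 186869) = 341211/(-127349) = 341211*(-1/127349) = -341211/127349 ≈ -2.6793)
(129709 + P)*(r - 382982) = (129709 - 169679)*(-341211/127349 - 382982) = -39970*(-48772715929/127349) = 1949445455682130/127349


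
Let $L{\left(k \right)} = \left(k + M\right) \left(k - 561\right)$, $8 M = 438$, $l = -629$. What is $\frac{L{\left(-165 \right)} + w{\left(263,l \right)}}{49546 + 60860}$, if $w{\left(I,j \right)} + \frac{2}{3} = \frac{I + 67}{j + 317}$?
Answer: $\frac{12486205}{17223336} \approx 0.72496$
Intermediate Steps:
$M = \frac{219}{4}$ ($M = \frac{1}{8} \cdot 438 = \frac{219}{4} \approx 54.75$)
$w{\left(I,j \right)} = - \frac{2}{3} + \frac{67 + I}{317 + j}$ ($w{\left(I,j \right)} = - \frac{2}{3} + \frac{I + 67}{j + 317} = - \frac{2}{3} + \frac{67 + I}{317 + j}$)
$L{\left(k \right)} = \left(-561 + k\right) \left(\frac{219}{4} + k\right)$ ($L{\left(k \right)} = \left(k + \frac{219}{4}\right) \left(k - 561\right) = \left(\frac{219}{4} + k\right) \left(-561 + k\right) = \left(-561 + k\right) \left(\frac{219}{4} + k\right)$)
$\frac{L{\left(-165 \right)} + w{\left(263,l \right)}}{49546 + 60860} = \frac{\left(- \frac{122859}{4} + \left(-165\right)^{2} - - \frac{334125}{4}\right) + \frac{-433 - -1258 + 3 \cdot 263}{3 \left(317 - 629\right)}}{49546 + 60860} = \frac{\left(- \frac{122859}{4} + 27225 + \frac{334125}{4}\right) + \frac{-433 + 1258 + 789}{3 \left(-312\right)}}{110406} = \left(\frac{160083}{2} + \frac{1}{3} \left(- \frac{1}{312}\right) 1614\right) \frac{1}{110406} = \left(\frac{160083}{2} - \frac{269}{156}\right) \frac{1}{110406} = \frac{12486205}{156} \cdot \frac{1}{110406} = \frac{12486205}{17223336}$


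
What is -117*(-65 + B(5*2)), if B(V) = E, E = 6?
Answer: 6903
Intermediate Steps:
B(V) = 6
-117*(-65 + B(5*2)) = -117*(-65 + 6) = -117*(-59) = 6903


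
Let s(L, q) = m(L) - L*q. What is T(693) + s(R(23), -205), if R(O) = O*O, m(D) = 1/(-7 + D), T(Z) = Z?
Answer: 56970037/522 ≈ 1.0914e+5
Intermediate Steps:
R(O) = O²
s(L, q) = 1/(-7 + L) - L*q
T(693) + s(R(23), -205) = 693 + (1 - 1*23²*(-205)*(-7 + 23²))/(-7 + 23²) = 693 + (1 - 1*529*(-205)*(-7 + 529))/(-7 + 529) = 693 + (1 - 1*529*(-205)*522)/522 = 693 + (1 + 56608290)/522 = 693 + (1/522)*56608291 = 693 + 56608291/522 = 56970037/522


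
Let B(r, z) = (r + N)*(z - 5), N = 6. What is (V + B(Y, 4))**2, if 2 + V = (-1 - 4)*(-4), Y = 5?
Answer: 49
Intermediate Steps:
V = 18 (V = -2 + (-1 - 4)*(-4) = -2 - 5*(-4) = -2 + 20 = 18)
B(r, z) = (-5 + z)*(6 + r) (B(r, z) = (r + 6)*(z - 5) = (6 + r)*(-5 + z) = (-5 + z)*(6 + r))
(V + B(Y, 4))**2 = (18 + (-30 - 5*5 + 6*4 + 5*4))**2 = (18 + (-30 - 25 + 24 + 20))**2 = (18 - 11)**2 = 7**2 = 49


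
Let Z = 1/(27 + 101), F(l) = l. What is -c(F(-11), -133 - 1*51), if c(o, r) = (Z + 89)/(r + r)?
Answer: 11393/47104 ≈ 0.24187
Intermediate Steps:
Z = 1/128 ≈ 0.0078125
c(o, r) = 11393/(256*r) (c(o, r) = (1/128 + 89)/(r + r) = 11393/(128*((2*r))) = 11393*(1/(2*r))/128 = 11393/(256*r))
-c(F(-11), -133 - 1*51) = -11393/(256*(-133 - 1*51)) = -11393/(256*(-133 - 51)) = -11393/(256*(-184)) = -11393*(-1)/(256*184) = -1*(-11393/47104) = 11393/47104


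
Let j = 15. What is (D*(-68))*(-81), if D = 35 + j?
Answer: 275400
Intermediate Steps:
D = 50 (D = 35 + 15 = 50)
(D*(-68))*(-81) = (50*(-68))*(-81) = -3400*(-81) = 275400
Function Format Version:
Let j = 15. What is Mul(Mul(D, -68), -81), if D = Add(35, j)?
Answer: 275400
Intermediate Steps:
D = 50 (D = Add(35, 15) = 50)
Mul(Mul(D, -68), -81) = Mul(Mul(50, -68), -81) = Mul(-3400, -81) = 275400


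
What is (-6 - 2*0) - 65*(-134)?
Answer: 8704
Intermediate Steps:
(-6 - 2*0) - 65*(-134) = (-6 + 0) + 8710 = -6 + 8710 = 8704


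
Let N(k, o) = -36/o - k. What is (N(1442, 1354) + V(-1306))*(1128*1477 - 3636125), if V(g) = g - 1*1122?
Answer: 5161596540552/677 ≈ 7.6242e+9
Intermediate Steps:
N(k, o) = -k - 36/o
V(g) = -1122 + g (V(g) = g - 1122 = -1122 + g)
(N(1442, 1354) + V(-1306))*(1128*1477 - 3636125) = ((-1*1442 - 36/1354) + (-1122 - 1306))*(1128*1477 - 3636125) = ((-1442 - 36*1/1354) - 2428)*(1666056 - 3636125) = ((-1442 - 18/677) - 2428)*(-1970069) = (-976252/677 - 2428)*(-1970069) = -2620008/677*(-1970069) = 5161596540552/677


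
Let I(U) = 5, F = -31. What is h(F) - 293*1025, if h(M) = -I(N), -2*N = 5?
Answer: -300330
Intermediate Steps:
N = -5/2 (N = -½*5 = -5/2 ≈ -2.5000)
h(M) = -5 (h(M) = -1*5 = -5)
h(F) - 293*1025 = -5 - 293*1025 = -5 - 300325 = -300330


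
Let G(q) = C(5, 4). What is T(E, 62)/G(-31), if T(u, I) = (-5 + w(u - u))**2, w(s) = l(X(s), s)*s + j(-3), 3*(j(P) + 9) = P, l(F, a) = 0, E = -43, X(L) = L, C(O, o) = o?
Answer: 225/4 ≈ 56.250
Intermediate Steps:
j(P) = -9 + P/3
G(q) = 4
w(s) = -10 (w(s) = 0*s + (-9 + (1/3)*(-3)) = 0 + (-9 - 1) = 0 - 10 = -10)
T(u, I) = 225 (T(u, I) = (-5 - 10)**2 = (-15)**2 = 225)
T(E, 62)/G(-31) = 225/4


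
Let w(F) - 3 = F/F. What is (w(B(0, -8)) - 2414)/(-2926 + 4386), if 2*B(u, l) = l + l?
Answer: -241/146 ≈ -1.6507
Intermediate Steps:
B(u, l) = l (B(u, l) = (l + l)/2 = (2*l)/2 = l)
w(F) = 4 (w(F) = 3 + F/F = 3 + 1 = 4)
(w(B(0, -8)) - 2414)/(-2926 + 4386) = (4 - 2414)/(-2926 + 4386) = -2410/1460 = -2410*1/1460 = -241/146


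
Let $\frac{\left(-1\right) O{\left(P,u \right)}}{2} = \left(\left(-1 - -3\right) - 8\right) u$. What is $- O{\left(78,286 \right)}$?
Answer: $-3432$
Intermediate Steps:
$O{\left(P,u \right)} = 12 u$ ($O{\left(P,u \right)} = - 2 \left(\left(-1 - -3\right) - 8\right) u = - 2 \left(\left(-1 + 3\right) - 8\right) u = - 2 \left(2 - 8\right) u = - 2 \left(- 6 u\right) = 12 u$)
$- O{\left(78,286 \right)} = - 12 \cdot 286 = \left(-1\right) 3432 = -3432$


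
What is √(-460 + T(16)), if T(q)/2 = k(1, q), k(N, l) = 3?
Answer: I*√454 ≈ 21.307*I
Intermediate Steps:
T(q) = 6 (T(q) = 2*3 = 6)
√(-460 + T(16)) = √(-460 + 6) = √(-454) = I*√454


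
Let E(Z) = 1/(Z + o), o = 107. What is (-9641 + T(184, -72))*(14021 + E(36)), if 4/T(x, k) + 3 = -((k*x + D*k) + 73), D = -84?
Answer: -34427161782480/254683 ≈ -1.3518e+8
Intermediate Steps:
E(Z) = 1/(107 + Z) (E(Z) = 1/(Z + 107) = 1/(107 + Z))
T(x, k) = 4/(-76 + 84*k - k*x) (T(x, k) = 4/(-3 - ((k*x - 84*k) + 73)) = 4/(-3 - ((-84*k + k*x) + 73)) = 4/(-3 - (73 - 84*k + k*x)) = 4/(-3 + (-73 + 84*k - k*x)) = 4/(-76 + 84*k - k*x))
(-9641 + T(184, -72))*(14021 + E(36)) = (-9641 - 4/(76 - 84*(-72) - 72*184))*(14021 + 1/(107 + 36)) = (-9641 - 4/(76 + 6048 - 13248))*(14021 + 1/143) = (-9641 - 4/(-7124))*(14021 + 1/143) = (-9641 - 4*(-1/7124))*(2005004/143) = (-9641 + 1/1781)*(2005004/143) = -17170620/1781*2005004/143 = -34427161782480/254683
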